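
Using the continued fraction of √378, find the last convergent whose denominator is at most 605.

√378 = [19; 2, 3, 1, 4, 1, 3, 2, 38, …] (period length 8).
Convergents:
  p_0/q_0 = 19/1
  p_1/q_1 = 39/2
  p_2/q_2 = 136/7
  p_3/q_3 = 175/9
  p_4/q_4 = 836/43
  p_5/q_5 = 1011/52
  p_6/q_6 = 3869/199
  p_7/q_7 = 8749/450
  p_8/q_8 = 336331/17299
q_7 = 450 ≤ 605 < 17299 = q_8, so the answer is 8749/450.

8749/450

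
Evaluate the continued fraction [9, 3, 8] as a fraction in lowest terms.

Fold from the inside: start with 8/1.
  3 + 1/8 = 25/8
  9 + 8/25 = 233/25

233/25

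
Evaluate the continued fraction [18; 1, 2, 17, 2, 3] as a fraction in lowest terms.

Fold from the inside: start with 3/1.
  2 + 1/3 = 7/3
  17 + 3/7 = 122/7
  2 + 7/122 = 251/122
  1 + 122/251 = 373/251
  18 + 251/373 = 6965/373

6965/373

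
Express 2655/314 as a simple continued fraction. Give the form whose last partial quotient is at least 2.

[8; 2, 5, 9, 3]

2655 = 8×314 + 143
314 = 2×143 + 28
143 = 5×28 + 3
28 = 9×3 + 1
3 = 3×1 + 0  (stop)
So 2655/314 = [8; 2, 5, 9, 3].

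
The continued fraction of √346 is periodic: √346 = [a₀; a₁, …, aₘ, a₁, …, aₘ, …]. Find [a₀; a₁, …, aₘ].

[18; 1, 1, 1, 1, 36]

a₀ = ⌊√346⌋ = 18.
With m₀=0, d₀=1 and mₖ₊₁ = dₖaₖ − mₖ, dₖ₊₁ = (n − mₖ₊₁²)/dₖ, aₖ₊₁ = ⌊(a₀+mₖ₊₁)/dₖ₊₁⌋:
  k=1: m=18, d=22, a=1
  k=2: m=4, d=15, a=1
  k=3: m=11, d=15, a=1
  k=4: m=4, d=22, a=1
  k=5: m=18, d=1, a=36
d=1 and a=2a₀=36 at k=5, so the next step gives (m, d) = (18, 22) again — its k=1 value — and the period has length 5.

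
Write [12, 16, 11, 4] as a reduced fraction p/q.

8733/724

Using pₖ = aₖpₖ₋₁ + pₖ₋₂ and qₖ = aₖqₖ₋₁ + qₖ₋₂:
  k=0: a=12, p=12, q=1
  k=1: a=16, p=193, q=16
  k=2: a=11, p=2135, q=177
  k=3: a=4, p=8733, q=724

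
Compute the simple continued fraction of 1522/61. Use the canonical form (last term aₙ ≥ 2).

[24; 1, 19, 3]

1522 = 24×61 + 58
61 = 1×58 + 3
58 = 19×3 + 1
3 = 3×1 + 0  (stop)
So 1522/61 = [24; 1, 19, 3].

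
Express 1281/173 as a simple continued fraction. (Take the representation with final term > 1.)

[7; 2, 2, 8, 4]

1281 = 7×173 + 70
173 = 2×70 + 33
70 = 2×33 + 4
33 = 8×4 + 1
4 = 4×1 + 0  (stop)
So 1281/173 = [7; 2, 2, 8, 4].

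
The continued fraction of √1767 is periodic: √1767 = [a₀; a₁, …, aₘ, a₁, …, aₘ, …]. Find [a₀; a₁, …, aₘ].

a₀ = ⌊√1767⌋ = 42.
With m₀=0, d₀=1 and mₖ₊₁ = dₖaₖ − mₖ, dₖ₊₁ = (n − mₖ₊₁²)/dₖ, aₖ₊₁ = ⌊(a₀+mₖ₊₁)/dₖ₊₁⌋:
  k=1: m=42, d=3, a=28
  k=2: m=42, d=1, a=84
d=1 and a=2a₀=84 at k=2, so the next step gives (m, d) = (42, 3) again — its k=1 value — and the period has length 2.

[42; 28, 84]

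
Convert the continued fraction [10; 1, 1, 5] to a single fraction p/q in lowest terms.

Using pₖ = aₖpₖ₋₁ + pₖ₋₂ and qₖ = aₖqₖ₋₁ + qₖ₋₂:
  k=0: a=10, p=10, q=1
  k=1: a=1, p=11, q=1
  k=2: a=1, p=21, q=2
  k=3: a=5, p=116, q=11

116/11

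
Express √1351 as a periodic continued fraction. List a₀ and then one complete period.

[36; 1, 3, 10, 3, 1, 72]

a₀ = ⌊√1351⌋ = 36.
With m₀=0, d₀=1 and mₖ₊₁ = dₖaₖ − mₖ, dₖ₊₁ = (n − mₖ₊₁²)/dₖ, aₖ₊₁ = ⌊(a₀+mₖ₊₁)/dₖ₊₁⌋:
  k=1: m=36, d=55, a=1
  k=2: m=19, d=18, a=3
  k=3: m=35, d=7, a=10
  k=4: m=35, d=18, a=3
  k=5: m=19, d=55, a=1
  k=6: m=36, d=1, a=72
d=1 and a=2a₀=72 at k=6, so the next step gives (m, d) = (36, 55) again — its k=1 value — and the period has length 6.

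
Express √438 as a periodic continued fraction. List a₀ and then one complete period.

[20; 1, 12, 1, 40]

a₀ = ⌊√438⌋ = 20.
With m₀=0, d₀=1 and mₖ₊₁ = dₖaₖ − mₖ, dₖ₊₁ = (n − mₖ₊₁²)/dₖ, aₖ₊₁ = ⌊(a₀+mₖ₊₁)/dₖ₊₁⌋:
  k=1: m=20, d=38, a=1
  k=2: m=18, d=3, a=12
  k=3: m=18, d=38, a=1
  k=4: m=20, d=1, a=40
d=1 and a=2a₀=40 at k=4, so the next step gives (m, d) = (20, 38) again — its k=1 value — and the period has length 4.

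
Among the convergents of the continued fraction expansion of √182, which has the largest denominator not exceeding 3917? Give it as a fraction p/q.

38597/2861

√182 = [13; 2, 26, …] (period length 2).
Convergents:
  p_0/q_0 = 13/1
  p_1/q_1 = 27/2
  p_2/q_2 = 715/53
  p_3/q_3 = 1457/108
  p_4/q_4 = 38597/2861
  p_5/q_5 = 78651/5830
q_4 = 2861 ≤ 3917 < 5830 = q_5, so the answer is 38597/2861.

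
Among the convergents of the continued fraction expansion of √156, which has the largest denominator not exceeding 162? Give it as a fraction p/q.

√156 = [12; 2, 24, …] (period length 2).
Convergents:
  p_0/q_0 = 12/1
  p_1/q_1 = 25/2
  p_2/q_2 = 612/49
  p_3/q_3 = 1249/100
  p_4/q_4 = 30588/2449
q_3 = 100 ≤ 162 < 2449 = q_4, so the answer is 1249/100.

1249/100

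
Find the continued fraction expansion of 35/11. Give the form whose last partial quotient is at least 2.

[3; 5, 2]

35 = 3×11 + 2
11 = 5×2 + 1
2 = 2×1 + 0  (stop)
So 35/11 = [3; 5, 2].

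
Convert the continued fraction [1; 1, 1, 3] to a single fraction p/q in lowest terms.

Using pₖ = aₖpₖ₋₁ + pₖ₋₂ and qₖ = aₖqₖ₋₁ + qₖ₋₂:
  k=0: a=1, p=1, q=1
  k=1: a=1, p=2, q=1
  k=2: a=1, p=3, q=2
  k=3: a=3, p=11, q=7

11/7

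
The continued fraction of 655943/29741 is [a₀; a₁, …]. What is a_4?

655943 = 22·29741 + 1641   →  a_0 = 22
29741 = 18·1641 + 203   →  a_1 = 18
1641 = 8·203 + 17   →  a_2 = 8
203 = 11·17 + 16   →  a_3 = 11
17 = 1·16 + 1   →  a_4 = 1

1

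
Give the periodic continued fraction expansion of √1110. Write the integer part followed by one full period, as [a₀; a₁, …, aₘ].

[33; 3, 6, 3, 66]

a₀ = ⌊√1110⌋ = 33.
With m₀=0, d₀=1 and mₖ₊₁ = dₖaₖ − mₖ, dₖ₊₁ = (n − mₖ₊₁²)/dₖ, aₖ₊₁ = ⌊(a₀+mₖ₊₁)/dₖ₊₁⌋:
  k=1: m=33, d=21, a=3
  k=2: m=30, d=10, a=6
  k=3: m=30, d=21, a=3
  k=4: m=33, d=1, a=66
d=1 and a=2a₀=66 at k=4, so the next step gives (m, d) = (33, 21) again — its k=1 value — and the period has length 4.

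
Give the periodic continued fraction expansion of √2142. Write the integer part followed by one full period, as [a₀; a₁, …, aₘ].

[46; 3, 1, 1, 4, 1, 1, 3, 92]

a₀ = ⌊√2142⌋ = 46.
With m₀=0, d₀=1 and mₖ₊₁ = dₖaₖ − mₖ, dₖ₊₁ = (n − mₖ₊₁²)/dₖ, aₖ₊₁ = ⌊(a₀+mₖ₊₁)/dₖ₊₁⌋:
  k=1: m=46, d=26, a=3
  k=2: m=32, d=43, a=1
  k=3: m=11, d=47, a=1
  k=4: m=36, d=18, a=4
  k=5: m=36, d=47, a=1
  k=6: m=11, d=43, a=1
  k=7: m=32, d=26, a=3
  k=8: m=46, d=1, a=92
d=1 and a=2a₀=92 at k=8, so the next step gives (m, d) = (46, 26) again — its k=1 value — and the period has length 8.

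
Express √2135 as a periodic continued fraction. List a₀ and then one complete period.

[46; 4, 1, 5, 1, 4, 92]

a₀ = ⌊√2135⌋ = 46.
With m₀=0, d₀=1 and mₖ₊₁ = dₖaₖ − mₖ, dₖ₊₁ = (n − mₖ₊₁²)/dₖ, aₖ₊₁ = ⌊(a₀+mₖ₊₁)/dₖ₊₁⌋:
  k=1: m=46, d=19, a=4
  k=2: m=30, d=65, a=1
  k=3: m=35, d=14, a=5
  k=4: m=35, d=65, a=1
  k=5: m=30, d=19, a=4
  k=6: m=46, d=1, a=92
d=1 and a=2a₀=92 at k=6, so the next step gives (m, d) = (46, 19) again — its k=1 value — and the period has length 6.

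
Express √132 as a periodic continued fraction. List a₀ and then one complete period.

a₀ = ⌊√132⌋ = 11.
With m₀=0, d₀=1 and mₖ₊₁ = dₖaₖ − mₖ, dₖ₊₁ = (n − mₖ₊₁²)/dₖ, aₖ₊₁ = ⌊(a₀+mₖ₊₁)/dₖ₊₁⌋:
  k=1: m=11, d=11, a=2
  k=2: m=11, d=1, a=22
d=1 and a=2a₀=22 at k=2, so the next step gives (m, d) = (11, 11) again — its k=1 value — and the period has length 2.

[11; 2, 22]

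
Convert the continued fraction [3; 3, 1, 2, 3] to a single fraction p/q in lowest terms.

121/37

Fold from the inside: start with 3/1.
  2 + 1/3 = 7/3
  1 + 3/7 = 10/7
  3 + 7/10 = 37/10
  3 + 10/37 = 121/37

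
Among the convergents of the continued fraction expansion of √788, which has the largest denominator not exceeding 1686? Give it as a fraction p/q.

√788 = [28; 14, 56, …] (period length 2).
Convergents:
  p_0/q_0 = 28/1
  p_1/q_1 = 393/14
  p_2/q_2 = 22036/785
  p_3/q_3 = 308897/11004
q_2 = 785 ≤ 1686 < 11004 = q_3, so the answer is 22036/785.

22036/785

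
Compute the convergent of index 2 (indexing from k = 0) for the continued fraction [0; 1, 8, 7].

8/9

Using pₖ = aₖpₖ₋₁ + pₖ₋₂, qₖ = aₖqₖ₋₁ + qₖ₋₂ (with p₋₁=1, p₋₂=0, q₋₁=0, q₋₂=1):
  k=0: a=0, p=0, q=1
  k=1: a=1, p=1, q=1
  k=2: a=8, p=8, q=9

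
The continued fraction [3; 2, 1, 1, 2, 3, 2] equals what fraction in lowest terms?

342/101

Fold from the inside: start with 2/1.
  3 + 1/2 = 7/2
  2 + 2/7 = 16/7
  1 + 7/16 = 23/16
  1 + 16/23 = 39/23
  2 + 23/39 = 101/39
  3 + 39/101 = 342/101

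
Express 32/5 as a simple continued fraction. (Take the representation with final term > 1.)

32 = 6*5 + 2
5 = 2*2 + 1
2 = 2*1 + 0  (stop)
So 32/5 = [6; 2, 2].

[6; 2, 2]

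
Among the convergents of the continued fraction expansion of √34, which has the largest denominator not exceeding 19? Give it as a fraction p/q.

√34 = [5; 1, 4, 1, 10, …] (period length 4).
Convergents:
  p_0/q_0 = 5/1
  p_1/q_1 = 6/1
  p_2/q_2 = 29/5
  p_3/q_3 = 35/6
  p_4/q_4 = 379/65
q_3 = 6 ≤ 19 < 65 = q_4, so the answer is 35/6.

35/6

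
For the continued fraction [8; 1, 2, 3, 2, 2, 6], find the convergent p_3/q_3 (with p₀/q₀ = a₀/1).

87/10

Using pₖ = aₖpₖ₋₁ + pₖ₋₂, qₖ = aₖqₖ₋₁ + qₖ₋₂ (with p₋₁=1, p₋₂=0, q₋₁=0, q₋₂=1):
  k=0: a=8, p=8, q=1
  k=1: a=1, p=9, q=1
  k=2: a=2, p=26, q=3
  k=3: a=3, p=87, q=10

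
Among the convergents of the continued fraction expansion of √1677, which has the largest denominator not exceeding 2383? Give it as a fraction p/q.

√1677 = [40; 1, 19, 2, 19, 1, 80, …] (period length 6).
Convergents:
  p_0/q_0 = 40/1
  p_1/q_1 = 41/1
  p_2/q_2 = 819/20
  p_3/q_3 = 1679/41
  p_4/q_4 = 32720/799
  p_5/q_5 = 34399/840
  p_6/q_6 = 2784640/67999
q_5 = 840 ≤ 2383 < 67999 = q_6, so the answer is 34399/840.

34399/840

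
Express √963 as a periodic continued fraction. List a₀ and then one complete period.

[31; 31, 62]

a₀ = ⌊√963⌋ = 31.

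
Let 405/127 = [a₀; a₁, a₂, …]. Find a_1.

405 = 3·127 + 24   →  a_0 = 3
127 = 5·24 + 7   →  a_1 = 5

5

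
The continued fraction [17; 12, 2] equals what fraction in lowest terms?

427/25

Using pₖ = aₖpₖ₋₁ + pₖ₋₂ and qₖ = aₖqₖ₋₁ + qₖ₋₂:
  k=0: a=17, p=17, q=1
  k=1: a=12, p=205, q=12
  k=2: a=2, p=427, q=25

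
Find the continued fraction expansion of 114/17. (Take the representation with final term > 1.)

[6; 1, 2, 2, 2]

114 = 6·17 + 12
17 = 1·12 + 5
12 = 2·5 + 2
5 = 2·2 + 1
2 = 2·1 + 0  (stop)
So 114/17 = [6; 1, 2, 2, 2].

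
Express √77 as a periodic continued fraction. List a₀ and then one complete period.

a₀ = ⌊√77⌋ = 8.

[8; 1, 3, 2, 3, 1, 16]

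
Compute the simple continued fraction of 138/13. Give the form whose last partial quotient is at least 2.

[10; 1, 1, 1, 1, 2]

138 = 10×13 + 8
13 = 1×8 + 5
8 = 1×5 + 3
5 = 1×3 + 2
3 = 1×2 + 1
2 = 2×1 + 0  (stop)
So 138/13 = [10; 1, 1, 1, 1, 2].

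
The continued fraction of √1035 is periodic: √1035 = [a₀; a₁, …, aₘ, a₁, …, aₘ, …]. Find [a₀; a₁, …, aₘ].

a₀ = ⌊√1035⌋ = 32.
With m₀=0, d₀=1 and mₖ₊₁ = dₖaₖ − mₖ, dₖ₊₁ = (n − mₖ₊₁²)/dₖ, aₖ₊₁ = ⌊(a₀+mₖ₊₁)/dₖ₊₁⌋:
  k=1: m=32, d=11, a=5
  k=2: m=23, d=46, a=1
  k=3: m=23, d=11, a=5
  k=4: m=32, d=1, a=64
d=1 and a=2a₀=64 at k=4, so the next step gives (m, d) = (32, 11) again — its k=1 value — and the period has length 4.

[32; 5, 1, 5, 64]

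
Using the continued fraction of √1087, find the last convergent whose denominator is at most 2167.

70687/2144

√1087 = [32; 1, 31, 1, 64, …] (period length 4).
Convergents:
  p_0/q_0 = 32/1
  p_1/q_1 = 33/1
  p_2/q_2 = 1055/32
  p_3/q_3 = 1088/33
  p_4/q_4 = 70687/2144
  p_5/q_5 = 71775/2177
q_4 = 2144 ≤ 2167 < 2177 = q_5, so the answer is 70687/2144.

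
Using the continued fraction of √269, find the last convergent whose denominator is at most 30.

√269 = [16; 2, 2, 32, …] (period length 3).
Convergents:
  p_0/q_0 = 16/1
  p_1/q_1 = 33/2
  p_2/q_2 = 82/5
  p_3/q_3 = 2657/162
q_2 = 5 ≤ 30 < 162 = q_3, so the answer is 82/5.

82/5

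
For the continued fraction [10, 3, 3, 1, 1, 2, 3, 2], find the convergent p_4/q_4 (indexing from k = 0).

Using pₖ = aₖpₖ₋₁ + pₖ₋₂, qₖ = aₖqₖ₋₁ + qₖ₋₂ (with p₋₁=1, p₋₂=0, q₋₁=0, q₋₂=1):
  k=0: a=10, p=10, q=1
  k=1: a=3, p=31, q=3
  k=2: a=3, p=103, q=10
  k=3: a=1, p=134, q=13
  k=4: a=1, p=237, q=23

237/23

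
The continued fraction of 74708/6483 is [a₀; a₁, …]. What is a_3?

10

74708 = 11·6483 + 3395   →  a_0 = 11
6483 = 1·3395 + 3088   →  a_1 = 1
3395 = 1·3088 + 307   →  a_2 = 1
3088 = 10·307 + 18   →  a_3 = 10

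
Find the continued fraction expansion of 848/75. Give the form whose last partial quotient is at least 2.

[11; 3, 3, 1, 5]

848 = 11*75 + 23
75 = 3*23 + 6
23 = 3*6 + 5
6 = 1*5 + 1
5 = 5*1 + 0  (stop)
So 848/75 = [11; 3, 3, 1, 5].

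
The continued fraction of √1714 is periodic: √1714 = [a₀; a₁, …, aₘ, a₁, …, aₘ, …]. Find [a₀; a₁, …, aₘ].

[41; 2, 2, 82]

a₀ = ⌊√1714⌋ = 41.
With m₀=0, d₀=1 and mₖ₊₁ = dₖaₖ − mₖ, dₖ₊₁ = (n − mₖ₊₁²)/dₖ, aₖ₊₁ = ⌊(a₀+mₖ₊₁)/dₖ₊₁⌋:
  k=1: m=41, d=33, a=2
  k=2: m=25, d=33, a=2
  k=3: m=41, d=1, a=82
d=1 and a=2a₀=82 at k=3, so the next step gives (m, d) = (41, 33) again — its k=1 value — and the period has length 3.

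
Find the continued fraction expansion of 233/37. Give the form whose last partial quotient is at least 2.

[6; 3, 2, 1, 3]

233 = 6*37 + 11
37 = 3*11 + 4
11 = 2*4 + 3
4 = 1*3 + 1
3 = 3*1 + 0  (stop)
So 233/37 = [6; 3, 2, 1, 3].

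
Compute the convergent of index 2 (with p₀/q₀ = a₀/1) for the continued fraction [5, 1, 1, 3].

11/2

Using pₖ = aₖpₖ₋₁ + pₖ₋₂, qₖ = aₖqₖ₋₁ + qₖ₋₂ (with p₋₁=1, p₋₂=0, q₋₁=0, q₋₂=1):
  k=0: a=5, p=5, q=1
  k=1: a=1, p=6, q=1
  k=2: a=1, p=11, q=2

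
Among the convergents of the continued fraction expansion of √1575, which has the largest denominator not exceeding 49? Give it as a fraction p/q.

√1575 = [39; 1, 2, 5, 2, 1, 78, …] (period length 6).
Convergents:
  p_0/q_0 = 39/1
  p_1/q_1 = 40/1
  p_2/q_2 = 119/3
  p_3/q_3 = 635/16
  p_4/q_4 = 1389/35
  p_5/q_5 = 2024/51
q_4 = 35 ≤ 49 < 51 = q_5, so the answer is 1389/35.

1389/35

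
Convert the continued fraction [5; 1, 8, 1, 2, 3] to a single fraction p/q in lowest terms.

Using pₖ = aₖpₖ₋₁ + pₖ₋₂ and qₖ = aₖqₖ₋₁ + qₖ₋₂:
  k=0: a=5, p=5, q=1
  k=1: a=1, p=6, q=1
  k=2: a=8, p=53, q=9
  k=3: a=1, p=59, q=10
  k=4: a=2, p=171, q=29
  k=5: a=3, p=572, q=97

572/97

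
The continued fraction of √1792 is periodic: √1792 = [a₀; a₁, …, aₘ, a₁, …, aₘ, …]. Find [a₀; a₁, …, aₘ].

a₀ = ⌊√1792⌋ = 42.
With m₀=0, d₀=1 and mₖ₊₁ = dₖaₖ − mₖ, dₖ₊₁ = (n − mₖ₊₁²)/dₖ, aₖ₊₁ = ⌊(a₀+mₖ₊₁)/dₖ₊₁⌋:
  k=1: m=42, d=28, a=3
  k=2: m=42, d=1, a=84
d=1 and a=2a₀=84 at k=2, so the next step gives (m, d) = (42, 28) again — its k=1 value — and the period has length 2.

[42; 3, 84]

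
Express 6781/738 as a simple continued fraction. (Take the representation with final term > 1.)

6781 = 9·738 + 139
738 = 5·139 + 43
139 = 3·43 + 10
43 = 4·10 + 3
10 = 3·3 + 1
3 = 3·1 + 0  (stop)
So 6781/738 = [9; 5, 3, 4, 3, 3].

[9; 5, 3, 4, 3, 3]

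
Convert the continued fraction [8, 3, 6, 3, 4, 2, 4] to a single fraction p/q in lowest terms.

Fold from the inside: start with 4/1.
  2 + 1/4 = 9/4
  4 + 4/9 = 40/9
  3 + 9/40 = 129/40
  6 + 40/129 = 814/129
  3 + 129/814 = 2571/814
  8 + 814/2571 = 21382/2571

21382/2571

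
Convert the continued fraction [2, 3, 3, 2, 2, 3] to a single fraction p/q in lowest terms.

Fold from the inside: start with 3/1.
  2 + 1/3 = 7/3
  2 + 3/7 = 17/7
  3 + 7/17 = 58/17
  3 + 17/58 = 191/58
  2 + 58/191 = 440/191

440/191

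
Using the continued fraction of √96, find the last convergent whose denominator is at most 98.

√96 = [9; 1, 3, 1, 18, …] (period length 4).
Convergents:
  p_0/q_0 = 9/1
  p_1/q_1 = 10/1
  p_2/q_2 = 39/4
  p_3/q_3 = 49/5
  p_4/q_4 = 921/94
  p_5/q_5 = 970/99
q_4 = 94 ≤ 98 < 99 = q_5, so the answer is 921/94.

921/94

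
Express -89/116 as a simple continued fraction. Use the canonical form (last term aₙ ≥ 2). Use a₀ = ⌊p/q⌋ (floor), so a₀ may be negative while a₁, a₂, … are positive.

[-1; 4, 3, 2, 1, 2]

-89 = -1×116 + 27
116 = 4×27 + 8
27 = 3×8 + 3
8 = 2×3 + 2
3 = 1×2 + 1
2 = 2×1 + 0  (stop)
So -89/116 = [-1; 4, 3, 2, 1, 2].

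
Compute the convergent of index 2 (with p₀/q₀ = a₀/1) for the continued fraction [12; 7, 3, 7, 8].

267/22

Using pₖ = aₖpₖ₋₁ + pₖ₋₂, qₖ = aₖqₖ₋₁ + qₖ₋₂ (with p₋₁=1, p₋₂=0, q₋₁=0, q₋₂=1):
  k=0: a=12, p=12, q=1
  k=1: a=7, p=85, q=7
  k=2: a=3, p=267, q=22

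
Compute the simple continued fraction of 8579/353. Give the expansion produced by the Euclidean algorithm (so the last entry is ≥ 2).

8579 = 24×353 + 107
353 = 3×107 + 32
107 = 3×32 + 11
32 = 2×11 + 10
11 = 1×10 + 1
10 = 10×1 + 0  (stop)
So 8579/353 = [24; 3, 3, 2, 1, 10].

[24; 3, 3, 2, 1, 10]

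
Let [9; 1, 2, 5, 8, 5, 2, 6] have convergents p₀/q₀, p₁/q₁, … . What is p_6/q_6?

14269/1473

Using pₖ = aₖpₖ₋₁ + pₖ₋₂, qₖ = aₖqₖ₋₁ + qₖ₋₂ (with p₋₁=1, p₋₂=0, q₋₁=0, q₋₂=1):
  k=0: a=9, p=9, q=1
  k=1: a=1, p=10, q=1
  k=2: a=2, p=29, q=3
  k=3: a=5, p=155, q=16
  k=4: a=8, p=1269, q=131
  k=5: a=5, p=6500, q=671
  k=6: a=2, p=14269, q=1473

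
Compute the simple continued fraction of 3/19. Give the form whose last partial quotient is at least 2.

3 = 0*19 + 3
19 = 6*3 + 1
3 = 3*1 + 0  (stop)
So 3/19 = [0; 6, 3].

[0; 6, 3]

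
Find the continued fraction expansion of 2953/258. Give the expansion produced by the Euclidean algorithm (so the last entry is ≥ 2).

[11; 2, 4, 9, 3]

2953 = 11×258 + 115
258 = 2×115 + 28
115 = 4×28 + 3
28 = 9×3 + 1
3 = 3×1 + 0  (stop)
So 2953/258 = [11; 2, 4, 9, 3].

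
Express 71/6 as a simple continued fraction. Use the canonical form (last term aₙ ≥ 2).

[11; 1, 5]

71 = 11·6 + 5
6 = 1·5 + 1
5 = 5·1 + 0  (stop)
So 71/6 = [11; 1, 5].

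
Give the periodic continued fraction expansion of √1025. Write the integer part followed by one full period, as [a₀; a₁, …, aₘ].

[32; 64]

a₀ = ⌊√1025⌋ = 32.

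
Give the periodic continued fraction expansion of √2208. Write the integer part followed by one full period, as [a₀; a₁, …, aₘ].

a₀ = ⌊√2208⌋ = 46.

[46; 1, 92]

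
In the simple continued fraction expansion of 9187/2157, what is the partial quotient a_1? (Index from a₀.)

3

9187 = 4·2157 + 559   →  a_0 = 4
2157 = 3·559 + 480   →  a_1 = 3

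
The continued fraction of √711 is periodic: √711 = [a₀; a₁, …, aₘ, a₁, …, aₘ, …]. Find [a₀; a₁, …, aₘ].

a₀ = ⌊√711⌋ = 26.

[26; 1, 1, 1, 52]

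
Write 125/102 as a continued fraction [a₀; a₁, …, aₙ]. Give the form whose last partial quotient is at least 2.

[1; 4, 2, 3, 3]

125 = 1*102 + 23
102 = 4*23 + 10
23 = 2*10 + 3
10 = 3*3 + 1
3 = 3*1 + 0  (stop)
So 125/102 = [1; 4, 2, 3, 3].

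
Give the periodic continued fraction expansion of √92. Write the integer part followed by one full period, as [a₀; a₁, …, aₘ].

a₀ = ⌊√92⌋ = 9.
With m₀=0, d₀=1 and mₖ₊₁ = dₖaₖ − mₖ, dₖ₊₁ = (n − mₖ₊₁²)/dₖ, aₖ₊₁ = ⌊(a₀+mₖ₊₁)/dₖ₊₁⌋:
  k=1: m=9, d=11, a=1
  k=2: m=2, d=8, a=1
  k=3: m=6, d=7, a=2
  k=4: m=8, d=4, a=4
  k=5: m=8, d=7, a=2
  k=6: m=6, d=8, a=1
  k=7: m=2, d=11, a=1
  k=8: m=9, d=1, a=18
d=1 and a=2a₀=18 at k=8, so the next step gives (m, d) = (9, 11) again — its k=1 value — and the period has length 8.

[9; 1, 1, 2, 4, 2, 1, 1, 18]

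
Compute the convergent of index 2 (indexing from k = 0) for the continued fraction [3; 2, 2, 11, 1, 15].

Using pₖ = aₖpₖ₋₁ + pₖ₋₂, qₖ = aₖqₖ₋₁ + qₖ₋₂ (with p₋₁=1, p₋₂=0, q₋₁=0, q₋₂=1):
  k=0: a=3, p=3, q=1
  k=1: a=2, p=7, q=2
  k=2: a=2, p=17, q=5

17/5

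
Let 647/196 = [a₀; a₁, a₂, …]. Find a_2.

3

647 = 3·196 + 59   →  a_0 = 3
196 = 3·59 + 19   →  a_1 = 3
59 = 3·19 + 2   →  a_2 = 3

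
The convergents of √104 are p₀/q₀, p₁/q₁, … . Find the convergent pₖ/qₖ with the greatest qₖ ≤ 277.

1030/101

√104 = [10; 5, 20, …] (period length 2).
Convergents:
  p_0/q_0 = 10/1
  p_1/q_1 = 51/5
  p_2/q_2 = 1030/101
  p_3/q_3 = 5201/510
q_2 = 101 ≤ 277 < 510 = q_3, so the answer is 1030/101.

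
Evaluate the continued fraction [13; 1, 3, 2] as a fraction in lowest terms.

Fold from the inside: start with 2/1.
  3 + 1/2 = 7/2
  1 + 2/7 = 9/7
  13 + 7/9 = 124/9

124/9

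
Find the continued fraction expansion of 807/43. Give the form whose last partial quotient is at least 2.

[18; 1, 3, 3, 3]

807 = 18·43 + 33
43 = 1·33 + 10
33 = 3·10 + 3
10 = 3·3 + 1
3 = 3·1 + 0  (stop)
So 807/43 = [18; 1, 3, 3, 3].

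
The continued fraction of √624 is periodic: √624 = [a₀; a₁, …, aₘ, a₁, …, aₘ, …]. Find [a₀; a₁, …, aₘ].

a₀ = ⌊√624⌋ = 24.
With m₀=0, d₀=1 and mₖ₊₁ = dₖaₖ − mₖ, dₖ₊₁ = (n − mₖ₊₁²)/dₖ, aₖ₊₁ = ⌊(a₀+mₖ₊₁)/dₖ₊₁⌋:
  k=1: m=24, d=48, a=1
  k=2: m=24, d=1, a=48
d=1 and a=2a₀=48 at k=2, so the next step gives (m, d) = (24, 48) again — its k=1 value — and the period has length 2.

[24; 1, 48]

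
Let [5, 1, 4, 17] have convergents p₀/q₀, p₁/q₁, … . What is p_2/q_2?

29/5

Using pₖ = aₖpₖ₋₁ + pₖ₋₂, qₖ = aₖqₖ₋₁ + qₖ₋₂ (with p₋₁=1, p₋₂=0, q₋₁=0, q₋₂=1):
  k=0: a=5, p=5, q=1
  k=1: a=1, p=6, q=1
  k=2: a=4, p=29, q=5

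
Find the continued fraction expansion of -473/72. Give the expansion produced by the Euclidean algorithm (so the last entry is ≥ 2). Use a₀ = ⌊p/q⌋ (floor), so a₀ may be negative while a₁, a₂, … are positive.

[-7; 2, 3, 10]

-473 = -7×72 + 31
72 = 2×31 + 10
31 = 3×10 + 1
10 = 10×1 + 0  (stop)
So -473/72 = [-7; 2, 3, 10].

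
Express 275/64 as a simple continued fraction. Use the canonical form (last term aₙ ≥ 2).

275 = 4·64 + 19
64 = 3·19 + 7
19 = 2·7 + 5
7 = 1·5 + 2
5 = 2·2 + 1
2 = 2·1 + 0  (stop)
So 275/64 = [4; 3, 2, 1, 2, 2].

[4; 3, 2, 1, 2, 2]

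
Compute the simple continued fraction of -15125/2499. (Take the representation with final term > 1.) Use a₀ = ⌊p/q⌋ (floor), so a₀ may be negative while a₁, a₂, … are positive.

[-7; 1, 18, 13, 10]

-15125 = -7*2499 + 2368
2499 = 1*2368 + 131
2368 = 18*131 + 10
131 = 13*10 + 1
10 = 10*1 + 0  (stop)
So -15125/2499 = [-7; 1, 18, 13, 10].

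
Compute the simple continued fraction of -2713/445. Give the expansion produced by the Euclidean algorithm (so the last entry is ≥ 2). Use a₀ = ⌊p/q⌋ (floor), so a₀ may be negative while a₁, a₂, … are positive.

[-7; 1, 9, 2, 1, 6, 2]

-2713 = -7×445 + 402
445 = 1×402 + 43
402 = 9×43 + 15
43 = 2×15 + 13
15 = 1×13 + 2
13 = 6×2 + 1
2 = 2×1 + 0  (stop)
So -2713/445 = [-7; 1, 9, 2, 1, 6, 2].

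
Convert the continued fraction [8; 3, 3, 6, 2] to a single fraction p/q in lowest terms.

1129/136

Fold from the inside: start with 2/1.
  6 + 1/2 = 13/2
  3 + 2/13 = 41/13
  3 + 13/41 = 136/41
  8 + 41/136 = 1129/136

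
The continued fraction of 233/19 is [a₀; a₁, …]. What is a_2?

233 = 12·19 + 5   →  a_0 = 12
19 = 3·5 + 4   →  a_1 = 3
5 = 1·4 + 1   →  a_2 = 1

1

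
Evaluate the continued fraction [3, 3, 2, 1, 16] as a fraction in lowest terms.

Fold from the inside: start with 16/1.
  1 + 1/16 = 17/16
  2 + 16/17 = 50/17
  3 + 17/50 = 167/50
  3 + 50/167 = 551/167

551/167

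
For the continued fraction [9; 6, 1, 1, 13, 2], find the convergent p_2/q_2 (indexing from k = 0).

Using pₖ = aₖpₖ₋₁ + pₖ₋₂, qₖ = aₖqₖ₋₁ + qₖ₋₂ (with p₋₁=1, p₋₂=0, q₋₁=0, q₋₂=1):
  k=0: a=9, p=9, q=1
  k=1: a=6, p=55, q=6
  k=2: a=1, p=64, q=7

64/7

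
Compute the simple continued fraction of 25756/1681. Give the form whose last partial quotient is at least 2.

25756 = 15×1681 + 541
1681 = 3×541 + 58
541 = 9×58 + 19
58 = 3×19 + 1
19 = 19×1 + 0  (stop)
So 25756/1681 = [15; 3, 9, 3, 19].

[15; 3, 9, 3, 19]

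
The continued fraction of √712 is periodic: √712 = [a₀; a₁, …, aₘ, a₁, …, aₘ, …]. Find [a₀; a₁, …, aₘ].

[26; 1, 2, 6, 2, 1, 52]

a₀ = ⌊√712⌋ = 26.
With m₀=0, d₀=1 and mₖ₊₁ = dₖaₖ − mₖ, dₖ₊₁ = (n − mₖ₊₁²)/dₖ, aₖ₊₁ = ⌊(a₀+mₖ₊₁)/dₖ₊₁⌋:
  k=1: m=26, d=36, a=1
  k=2: m=10, d=17, a=2
  k=3: m=24, d=8, a=6
  k=4: m=24, d=17, a=2
  k=5: m=10, d=36, a=1
  k=6: m=26, d=1, a=52
d=1 and a=2a₀=52 at k=6, so the next step gives (m, d) = (26, 36) again — its k=1 value — and the period has length 6.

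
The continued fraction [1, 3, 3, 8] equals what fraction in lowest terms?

108/83

Fold from the inside: start with 8/1.
  3 + 1/8 = 25/8
  3 + 8/25 = 83/25
  1 + 25/83 = 108/83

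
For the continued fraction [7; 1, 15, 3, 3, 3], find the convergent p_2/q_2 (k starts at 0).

Using pₖ = aₖpₖ₋₁ + pₖ₋₂, qₖ = aₖqₖ₋₁ + qₖ₋₂ (with p₋₁=1, p₋₂=0, q₋₁=0, q₋₂=1):
  k=0: a=7, p=7, q=1
  k=1: a=1, p=8, q=1
  k=2: a=15, p=127, q=16

127/16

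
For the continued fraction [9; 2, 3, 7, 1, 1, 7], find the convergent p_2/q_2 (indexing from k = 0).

66/7

Using pₖ = aₖpₖ₋₁ + pₖ₋₂, qₖ = aₖqₖ₋₁ + qₖ₋₂ (with p₋₁=1, p₋₂=0, q₋₁=0, q₋₂=1):
  k=0: a=9, p=9, q=1
  k=1: a=2, p=19, q=2
  k=2: a=3, p=66, q=7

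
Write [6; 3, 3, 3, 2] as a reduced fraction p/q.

479/76

Using pₖ = aₖpₖ₋₁ + pₖ₋₂ and qₖ = aₖqₖ₋₁ + qₖ₋₂:
  k=0: a=6, p=6, q=1
  k=1: a=3, p=19, q=3
  k=2: a=3, p=63, q=10
  k=3: a=3, p=208, q=33
  k=4: a=2, p=479, q=76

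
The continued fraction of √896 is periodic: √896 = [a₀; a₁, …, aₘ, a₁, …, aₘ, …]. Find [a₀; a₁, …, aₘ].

a₀ = ⌊√896⌋ = 29.
With m₀=0, d₀=1 and mₖ₊₁ = dₖaₖ − mₖ, dₖ₊₁ = (n − mₖ₊₁²)/dₖ, aₖ₊₁ = ⌊(a₀+mₖ₊₁)/dₖ₊₁⌋:
  k=1: m=29, d=55, a=1
  k=2: m=26, d=4, a=13
  k=3: m=26, d=55, a=1
  k=4: m=29, d=1, a=58
d=1 and a=2a₀=58 at k=4, so the next step gives (m, d) = (29, 55) again — its k=1 value — and the period has length 4.

[29; 1, 13, 1, 58]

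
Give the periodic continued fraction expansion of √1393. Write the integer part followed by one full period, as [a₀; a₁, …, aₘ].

[37; 3, 10, 3, 74]

a₀ = ⌊√1393⌋ = 37.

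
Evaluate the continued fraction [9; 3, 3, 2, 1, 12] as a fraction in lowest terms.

Fold from the inside: start with 12/1.
  1 + 1/12 = 13/12
  2 + 12/13 = 38/13
  3 + 13/38 = 127/38
  3 + 38/127 = 419/127
  9 + 127/419 = 3898/419

3898/419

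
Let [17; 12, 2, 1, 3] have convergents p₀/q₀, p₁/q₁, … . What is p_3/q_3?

Using pₖ = aₖpₖ₋₁ + pₖ₋₂, qₖ = aₖqₖ₋₁ + qₖ₋₂ (with p₋₁=1, p₋₂=0, q₋₁=0, q₋₂=1):
  k=0: a=17, p=17, q=1
  k=1: a=12, p=205, q=12
  k=2: a=2, p=427, q=25
  k=3: a=1, p=632, q=37

632/37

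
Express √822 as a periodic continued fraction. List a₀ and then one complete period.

[28; 1, 2, 28, 2, 1, 56]

a₀ = ⌊√822⌋ = 28.
With m₀=0, d₀=1 and mₖ₊₁ = dₖaₖ − mₖ, dₖ₊₁ = (n − mₖ₊₁²)/dₖ, aₖ₊₁ = ⌊(a₀+mₖ₊₁)/dₖ₊₁⌋:
  k=1: m=28, d=38, a=1
  k=2: m=10, d=19, a=2
  k=3: m=28, d=2, a=28
  k=4: m=28, d=19, a=2
  k=5: m=10, d=38, a=1
  k=6: m=28, d=1, a=56
d=1 and a=2a₀=56 at k=6, so the next step gives (m, d) = (28, 38) again — its k=1 value — and the period has length 6.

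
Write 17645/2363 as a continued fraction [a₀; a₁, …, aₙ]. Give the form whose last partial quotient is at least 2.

17645 = 7×2363 + 1104
2363 = 2×1104 + 155
1104 = 7×155 + 19
155 = 8×19 + 3
19 = 6×3 + 1
3 = 3×1 + 0  (stop)
So 17645/2363 = [7; 2, 7, 8, 6, 3].

[7; 2, 7, 8, 6, 3]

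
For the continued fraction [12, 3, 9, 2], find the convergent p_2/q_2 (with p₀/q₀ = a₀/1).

345/28

Using pₖ = aₖpₖ₋₁ + pₖ₋₂, qₖ = aₖqₖ₋₁ + qₖ₋₂ (with p₋₁=1, p₋₂=0, q₋₁=0, q₋₂=1):
  k=0: a=12, p=12, q=1
  k=1: a=3, p=37, q=3
  k=2: a=9, p=345, q=28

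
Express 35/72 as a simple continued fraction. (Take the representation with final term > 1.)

35 = 0×72 + 35
72 = 2×35 + 2
35 = 17×2 + 1
2 = 2×1 + 0  (stop)
So 35/72 = [0; 2, 17, 2].

[0; 2, 17, 2]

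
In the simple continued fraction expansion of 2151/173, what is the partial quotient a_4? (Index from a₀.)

2151 = 12·173 + 75   →  a_0 = 12
173 = 2·75 + 23   →  a_1 = 2
75 = 3·23 + 6   →  a_2 = 3
23 = 3·6 + 5   →  a_3 = 3
6 = 1·5 + 1   →  a_4 = 1

1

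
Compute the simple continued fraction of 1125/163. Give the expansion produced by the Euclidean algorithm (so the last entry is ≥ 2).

1125 = 6×163 + 147
163 = 1×147 + 16
147 = 9×16 + 3
16 = 5×3 + 1
3 = 3×1 + 0  (stop)
So 1125/163 = [6; 1, 9, 5, 3].

[6; 1, 9, 5, 3]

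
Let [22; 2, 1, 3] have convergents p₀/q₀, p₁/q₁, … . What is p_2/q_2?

67/3

Using pₖ = aₖpₖ₋₁ + pₖ₋₂, qₖ = aₖqₖ₋₁ + qₖ₋₂ (with p₋₁=1, p₋₂=0, q₋₁=0, q₋₂=1):
  k=0: a=22, p=22, q=1
  k=1: a=2, p=45, q=2
  k=2: a=1, p=67, q=3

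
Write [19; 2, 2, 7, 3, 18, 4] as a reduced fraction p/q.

167195/8616

Using pₖ = aₖpₖ₋₁ + pₖ₋₂ and qₖ = aₖqₖ₋₁ + qₖ₋₂:
  k=0: a=19, p=19, q=1
  k=1: a=2, p=39, q=2
  k=2: a=2, p=97, q=5
  k=3: a=7, p=718, q=37
  k=4: a=3, p=2251, q=116
  k=5: a=18, p=41236, q=2125
  k=6: a=4, p=167195, q=8616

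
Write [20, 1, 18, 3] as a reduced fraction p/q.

Fold from the inside: start with 3/1.
  18 + 1/3 = 55/3
  1 + 3/55 = 58/55
  20 + 55/58 = 1215/58

1215/58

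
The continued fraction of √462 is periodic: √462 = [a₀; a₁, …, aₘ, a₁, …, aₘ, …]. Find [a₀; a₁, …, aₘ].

a₀ = ⌊√462⌋ = 21.
With m₀=0, d₀=1 and mₖ₊₁ = dₖaₖ − mₖ, dₖ₊₁ = (n − mₖ₊₁²)/dₖ, aₖ₊₁ = ⌊(a₀+mₖ₊₁)/dₖ₊₁⌋:
  k=1: m=21, d=21, a=2
  k=2: m=21, d=1, a=42
d=1 and a=2a₀=42 at k=2, so the next step gives (m, d) = (21, 21) again — its k=1 value — and the period has length 2.

[21; 2, 42]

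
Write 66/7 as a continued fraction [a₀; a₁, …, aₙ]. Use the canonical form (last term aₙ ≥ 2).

[9; 2, 3]

66 = 9*7 + 3
7 = 2*3 + 1
3 = 3*1 + 0  (stop)
So 66/7 = [9; 2, 3].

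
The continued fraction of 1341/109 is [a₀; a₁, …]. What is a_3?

3

1341 = 12·109 + 33   →  a_0 = 12
109 = 3·33 + 10   →  a_1 = 3
33 = 3·10 + 3   →  a_2 = 3
10 = 3·3 + 1   →  a_3 = 3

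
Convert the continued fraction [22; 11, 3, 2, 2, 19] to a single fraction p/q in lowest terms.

Using pₖ = aₖpₖ₋₁ + pₖ₋₂ and qₖ = aₖqₖ₋₁ + qₖ₋₂:
  k=0: a=22, p=22, q=1
  k=1: a=11, p=243, q=11
  k=2: a=3, p=751, q=34
  k=3: a=2, p=1745, q=79
  k=4: a=2, p=4241, q=192
  k=5: a=19, p=82324, q=3727

82324/3727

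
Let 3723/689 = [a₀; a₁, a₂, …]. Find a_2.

2

3723 = 5·689 + 278   →  a_0 = 5
689 = 2·278 + 133   →  a_1 = 2
278 = 2·133 + 12   →  a_2 = 2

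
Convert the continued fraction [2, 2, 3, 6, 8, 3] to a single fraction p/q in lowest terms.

Fold from the inside: start with 3/1.
  8 + 1/3 = 25/3
  6 + 3/25 = 153/25
  3 + 25/153 = 484/153
  2 + 153/484 = 1121/484
  2 + 484/1121 = 2726/1121

2726/1121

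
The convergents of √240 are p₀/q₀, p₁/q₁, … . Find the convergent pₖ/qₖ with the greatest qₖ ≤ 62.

945/61

√240 = [15; 2, 30, …] (period length 2).
Convergents:
  p_0/q_0 = 15/1
  p_1/q_1 = 31/2
  p_2/q_2 = 945/61
  p_3/q_3 = 1921/124
q_2 = 61 ≤ 62 < 124 = q_3, so the answer is 945/61.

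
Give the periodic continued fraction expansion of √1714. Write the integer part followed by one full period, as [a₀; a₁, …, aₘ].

[41; 2, 2, 82]

a₀ = ⌊√1714⌋ = 41.
With m₀=0, d₀=1 and mₖ₊₁ = dₖaₖ − mₖ, dₖ₊₁ = (n − mₖ₊₁²)/dₖ, aₖ₊₁ = ⌊(a₀+mₖ₊₁)/dₖ₊₁⌋:
  k=1: m=41, d=33, a=2
  k=2: m=25, d=33, a=2
  k=3: m=41, d=1, a=82
d=1 and a=2a₀=82 at k=3, so the next step gives (m, d) = (41, 33) again — its k=1 value — and the period has length 3.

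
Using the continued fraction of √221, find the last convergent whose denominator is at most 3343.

48062/3233

√221 = [14; 1, 6, 2, 6, 1, 28, …] (period length 6).
Convergents:
  p_0/q_0 = 14/1
  p_1/q_1 = 15/1
  p_2/q_2 = 104/7
  p_3/q_3 = 223/15
  p_4/q_4 = 1442/97
  p_5/q_5 = 1665/112
  p_6/q_6 = 48062/3233
  p_7/q_7 = 49727/3345
q_6 = 3233 ≤ 3343 < 3345 = q_7, so the answer is 48062/3233.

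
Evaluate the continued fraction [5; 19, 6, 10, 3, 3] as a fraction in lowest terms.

Fold from the inside: start with 3/1.
  3 + 1/3 = 10/3
  10 + 3/10 = 103/10
  6 + 10/103 = 628/103
  19 + 103/628 = 12035/628
  5 + 628/12035 = 60803/12035

60803/12035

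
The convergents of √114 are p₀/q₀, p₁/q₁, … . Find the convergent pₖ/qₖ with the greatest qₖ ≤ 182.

√114 = [10; 1, 2, 10, 2, 1, 20, …] (period length 6).
Convergents:
  p_0/q_0 = 10/1
  p_1/q_1 = 11/1
  p_2/q_2 = 32/3
  p_3/q_3 = 331/31
  p_4/q_4 = 694/65
  p_5/q_5 = 1025/96
  p_6/q_6 = 21194/1985
q_5 = 96 ≤ 182 < 1985 = q_6, so the answer is 1025/96.

1025/96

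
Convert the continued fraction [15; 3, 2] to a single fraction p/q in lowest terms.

Fold from the inside: start with 2/1.
  3 + 1/2 = 7/2
  15 + 2/7 = 107/7

107/7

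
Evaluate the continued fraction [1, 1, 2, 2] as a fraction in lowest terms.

12/7

Using pₖ = aₖpₖ₋₁ + pₖ₋₂ and qₖ = aₖqₖ₋₁ + qₖ₋₂:
  k=0: a=1, p=1, q=1
  k=1: a=1, p=2, q=1
  k=2: a=2, p=5, q=3
  k=3: a=2, p=12, q=7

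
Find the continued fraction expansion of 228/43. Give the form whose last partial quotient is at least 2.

[5; 3, 3, 4]

228 = 5×43 + 13
43 = 3×13 + 4
13 = 3×4 + 1
4 = 4×1 + 0  (stop)
So 228/43 = [5; 3, 3, 4].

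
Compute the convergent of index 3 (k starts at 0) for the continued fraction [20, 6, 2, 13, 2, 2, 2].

Using pₖ = aₖpₖ₋₁ + pₖ₋₂, qₖ = aₖqₖ₋₁ + qₖ₋₂ (with p₋₁=1, p₋₂=0, q₋₁=0, q₋₂=1):
  k=0: a=20, p=20, q=1
  k=1: a=6, p=121, q=6
  k=2: a=2, p=262, q=13
  k=3: a=13, p=3527, q=175

3527/175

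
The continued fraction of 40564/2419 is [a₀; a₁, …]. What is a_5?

3

40564 = 16·2419 + 1860   →  a_0 = 16
2419 = 1·1860 + 559   →  a_1 = 1
1860 = 3·559 + 183   →  a_2 = 3
559 = 3·183 + 10   →  a_3 = 3
183 = 18·10 + 3   →  a_4 = 18
10 = 3·3 + 1   →  a_5 = 3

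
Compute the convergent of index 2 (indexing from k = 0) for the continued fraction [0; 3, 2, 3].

Using pₖ = aₖpₖ₋₁ + pₖ₋₂, qₖ = aₖqₖ₋₁ + qₖ₋₂ (with p₋₁=1, p₋₂=0, q₋₁=0, q₋₂=1):
  k=0: a=0, p=0, q=1
  k=1: a=3, p=1, q=3
  k=2: a=2, p=2, q=7

2/7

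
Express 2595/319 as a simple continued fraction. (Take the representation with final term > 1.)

2595 = 8·319 + 43
319 = 7·43 + 18
43 = 2·18 + 7
18 = 2·7 + 4
7 = 1·4 + 3
4 = 1·3 + 1
3 = 3·1 + 0  (stop)
So 2595/319 = [8; 7, 2, 2, 1, 1, 3].

[8; 7, 2, 2, 1, 1, 3]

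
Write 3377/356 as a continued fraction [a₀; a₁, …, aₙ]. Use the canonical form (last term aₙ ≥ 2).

[9; 2, 17, 3, 3]

3377 = 9·356 + 173
356 = 2·173 + 10
173 = 17·10 + 3
10 = 3·3 + 1
3 = 3·1 + 0  (stop)
So 3377/356 = [9; 2, 17, 3, 3].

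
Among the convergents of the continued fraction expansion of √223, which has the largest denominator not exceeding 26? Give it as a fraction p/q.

√223 = [14; 1, 13, 1, 28, …] (period length 4).
Convergents:
  p_0/q_0 = 14/1
  p_1/q_1 = 15/1
  p_2/q_2 = 209/14
  p_3/q_3 = 224/15
  p_4/q_4 = 6481/434
q_3 = 15 ≤ 26 < 434 = q_4, so the answer is 224/15.

224/15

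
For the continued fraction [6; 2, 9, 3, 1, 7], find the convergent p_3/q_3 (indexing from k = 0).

382/59

Using pₖ = aₖpₖ₋₁ + pₖ₋₂, qₖ = aₖqₖ₋₁ + qₖ₋₂ (with p₋₁=1, p₋₂=0, q₋₁=0, q₋₂=1):
  k=0: a=6, p=6, q=1
  k=1: a=2, p=13, q=2
  k=2: a=9, p=123, q=19
  k=3: a=3, p=382, q=59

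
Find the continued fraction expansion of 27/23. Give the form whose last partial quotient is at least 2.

27 = 1*23 + 4
23 = 5*4 + 3
4 = 1*3 + 1
3 = 3*1 + 0  (stop)
So 27/23 = [1; 5, 1, 3].

[1; 5, 1, 3]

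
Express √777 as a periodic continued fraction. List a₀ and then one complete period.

[27; 1, 6, 1, 54]

a₀ = ⌊√777⌋ = 27.
With m₀=0, d₀=1 and mₖ₊₁ = dₖaₖ − mₖ, dₖ₊₁ = (n − mₖ₊₁²)/dₖ, aₖ₊₁ = ⌊(a₀+mₖ₊₁)/dₖ₊₁⌋:
  k=1: m=27, d=48, a=1
  k=2: m=21, d=7, a=6
  k=3: m=21, d=48, a=1
  k=4: m=27, d=1, a=54
d=1 and a=2a₀=54 at k=4, so the next step gives (m, d) = (27, 48) again — its k=1 value — and the period has length 4.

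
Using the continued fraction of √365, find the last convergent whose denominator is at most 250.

√365 = [19; 9, 1, 1, 9, 38, …] (period length 5).
Convergents:
  p_0/q_0 = 19/1
  p_1/q_1 = 172/9
  p_2/q_2 = 191/10
  p_3/q_3 = 363/19
  p_4/q_4 = 3458/181
  p_5/q_5 = 131767/6897
q_4 = 181 ≤ 250 < 6897 = q_5, so the answer is 3458/181.

3458/181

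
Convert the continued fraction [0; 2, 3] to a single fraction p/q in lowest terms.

Fold from the inside: start with 3/1.
  2 + 1/3 = 7/3
  0 + 3/7 = 3/7

3/7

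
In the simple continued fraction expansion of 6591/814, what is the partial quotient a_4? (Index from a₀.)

2

6591 = 8·814 + 79   →  a_0 = 8
814 = 10·79 + 24   →  a_1 = 10
79 = 3·24 + 7   →  a_2 = 3
24 = 3·7 + 3   →  a_3 = 3
7 = 2·3 + 1   →  a_4 = 2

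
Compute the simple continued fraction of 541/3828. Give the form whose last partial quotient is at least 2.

[0; 7, 13, 5, 8]

541 = 0·3828 + 541
3828 = 7·541 + 41
541 = 13·41 + 8
41 = 5·8 + 1
8 = 8·1 + 0  (stop)
So 541/3828 = [0; 7, 13, 5, 8].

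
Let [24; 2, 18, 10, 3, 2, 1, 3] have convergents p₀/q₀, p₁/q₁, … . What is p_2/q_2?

Using pₖ = aₖpₖ₋₁ + pₖ₋₂, qₖ = aₖqₖ₋₁ + qₖ₋₂ (with p₋₁=1, p₋₂=0, q₋₁=0, q₋₂=1):
  k=0: a=24, p=24, q=1
  k=1: a=2, p=49, q=2
  k=2: a=18, p=906, q=37

906/37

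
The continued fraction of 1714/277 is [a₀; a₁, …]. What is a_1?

1714 = 6·277 + 52   →  a_0 = 6
277 = 5·52 + 17   →  a_1 = 5

5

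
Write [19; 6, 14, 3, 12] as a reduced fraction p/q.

Using pₖ = aₖpₖ₋₁ + pₖ₋₂ and qₖ = aₖqₖ₋₁ + qₖ₋₂:
  k=0: a=19, p=19, q=1
  k=1: a=6, p=115, q=6
  k=2: a=14, p=1629, q=85
  k=3: a=3, p=5002, q=261
  k=4: a=12, p=61653, q=3217

61653/3217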